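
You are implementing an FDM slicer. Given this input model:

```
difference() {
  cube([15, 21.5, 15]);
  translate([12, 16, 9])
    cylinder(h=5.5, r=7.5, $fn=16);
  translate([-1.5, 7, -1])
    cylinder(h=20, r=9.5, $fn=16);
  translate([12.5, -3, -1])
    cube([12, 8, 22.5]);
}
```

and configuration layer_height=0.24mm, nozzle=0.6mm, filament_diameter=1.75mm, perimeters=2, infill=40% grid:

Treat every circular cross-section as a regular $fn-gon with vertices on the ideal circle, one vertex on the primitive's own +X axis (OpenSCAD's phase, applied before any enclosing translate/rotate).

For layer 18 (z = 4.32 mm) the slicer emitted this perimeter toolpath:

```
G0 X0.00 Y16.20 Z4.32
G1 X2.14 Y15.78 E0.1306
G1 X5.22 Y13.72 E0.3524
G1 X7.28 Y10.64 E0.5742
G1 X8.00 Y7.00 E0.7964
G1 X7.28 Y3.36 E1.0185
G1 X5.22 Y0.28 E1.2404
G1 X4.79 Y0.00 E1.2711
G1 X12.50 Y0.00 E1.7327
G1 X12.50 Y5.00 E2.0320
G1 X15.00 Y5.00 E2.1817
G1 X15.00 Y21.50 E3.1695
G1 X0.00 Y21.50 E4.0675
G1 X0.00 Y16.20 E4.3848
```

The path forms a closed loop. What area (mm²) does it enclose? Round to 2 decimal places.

206.45 mm²

Apply the shoelace formula to the sequence of (X, Y) vertices; enclosed area = 206.45 mm².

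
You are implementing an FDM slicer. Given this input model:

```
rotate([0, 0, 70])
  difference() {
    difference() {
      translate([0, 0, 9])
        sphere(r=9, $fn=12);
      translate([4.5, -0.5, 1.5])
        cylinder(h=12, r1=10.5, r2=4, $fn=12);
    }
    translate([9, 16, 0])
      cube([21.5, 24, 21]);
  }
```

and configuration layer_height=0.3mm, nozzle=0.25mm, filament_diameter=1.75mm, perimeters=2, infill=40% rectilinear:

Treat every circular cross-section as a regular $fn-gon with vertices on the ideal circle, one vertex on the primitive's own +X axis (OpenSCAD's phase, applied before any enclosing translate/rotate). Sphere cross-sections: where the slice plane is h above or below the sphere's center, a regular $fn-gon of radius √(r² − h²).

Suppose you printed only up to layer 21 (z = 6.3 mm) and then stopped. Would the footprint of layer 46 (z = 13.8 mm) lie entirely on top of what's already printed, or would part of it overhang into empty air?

part overhangs

Compare the two slices. At z = 6.3: the sphere: section is a regular 12-gon, circumradius = √(r²−h²) = √(9²−2.7²) = 8.585 (area = (12/2)·8.585²·sin(360°/12) = 221.13 mm²); the cone at (4.5, -0.5) (r1=10.5→r2=4) has section circumradius 7.900 here — a regular 12-gon (area = (12/2)·7.900²·sin(360°/12) = 187.23 mm²); After the difference (first − rest): starting from the r=9 sphere (221.13 mm²), the cone at (4.5, -0.5) partially overlaps it — only the 131.37 mm² overlap (of its 187.23 mm²) is removed, clipping the outline — area = 89.76 mm²; the cube at (9, 16) is present — its section is the full 21.5×24 rectangle (area 516.00 mm²); Taking the first minus the rest: starting from that combined region (89.76 mm²), the 21.5×24 cube at (9, 16) misses the remaining region (no effect) — area = 89.76 mm²; (rotated 70° about Z; rotation is an isometry so areas/perimeters/island counts are preserved). At z = 13.8: the r=9 sphere slices to a regular 12-gon of circumradius 7.613 (√(r²−h²) with h=4.8 from center) (area = (12/2)·7.613²·sin(360°/12) = 173.88 mm²); the cone at (4.5, -0.5) is not intersected at this z (z outside [1.5, 13.5]); Taking the first minus the rest: none of the subtracted shapes is present at this height, so the r=9 sphere is unchanged — area = 173.88 mm²; the cube at (9, 16) (footprint 21.5×24) is included at this height (area 516.00 mm²); Subtracting the remaining from the first: starting from the result so far (173.88 mm²), the 21.5×24 cube at (9, 16) misses the remaining region (no effect) — area = 173.88 mm²; (whole slice rotated 70° about Z — lengths, areas and connectivity unchanged). Checking containment: at z = 13.8 the cross-section extends beyond the z = 6.3 cross-section by about 112.84 mm².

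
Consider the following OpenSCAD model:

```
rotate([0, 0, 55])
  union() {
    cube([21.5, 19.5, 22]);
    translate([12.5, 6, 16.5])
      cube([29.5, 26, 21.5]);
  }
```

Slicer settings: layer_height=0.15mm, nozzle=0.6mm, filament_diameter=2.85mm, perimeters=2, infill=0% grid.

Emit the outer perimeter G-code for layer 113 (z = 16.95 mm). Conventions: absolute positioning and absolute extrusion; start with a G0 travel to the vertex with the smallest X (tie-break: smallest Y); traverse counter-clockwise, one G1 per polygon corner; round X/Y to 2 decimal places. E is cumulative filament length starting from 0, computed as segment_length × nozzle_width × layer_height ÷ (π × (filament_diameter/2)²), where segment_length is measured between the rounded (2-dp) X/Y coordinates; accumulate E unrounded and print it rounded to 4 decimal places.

At z = 16.95 mm: the cube is present — its section is the full 21.5×19.5 rectangle; the cube at (12.5, 6) (footprint 29.5×26) is included at this height; Merging all regions: the regions partially overlap (shared area 121.50 mm²), so overlapping operands fuse into one piece — 1 connected region; (rotated 55° about Z; rotation is an isometry so areas/perimeters/island counts are preserved). The outline is a single polygon with 8 vertices. Extrusion per mm of travel: 0.6 × 0.15 / (π × 1.425²) = 0.014108. Accumulating E over each segment gives final E = 2.0880.

G0 X-19.04 Y28.59 Z16.95
G1 X-8.80 Y21.42 E0.1764
G1 X-15.97 Y11.18 E0.3527
G1 X0.00 Y0.00 E0.6277
G1 X12.33 Y17.61 E0.9310
G1 X7.42 Y21.05 E1.0156
G1 X19.18 Y37.85 E1.3049
G1 X-2.12 Y52.76 E1.6717
G1 X-19.04 Y28.59 E2.0880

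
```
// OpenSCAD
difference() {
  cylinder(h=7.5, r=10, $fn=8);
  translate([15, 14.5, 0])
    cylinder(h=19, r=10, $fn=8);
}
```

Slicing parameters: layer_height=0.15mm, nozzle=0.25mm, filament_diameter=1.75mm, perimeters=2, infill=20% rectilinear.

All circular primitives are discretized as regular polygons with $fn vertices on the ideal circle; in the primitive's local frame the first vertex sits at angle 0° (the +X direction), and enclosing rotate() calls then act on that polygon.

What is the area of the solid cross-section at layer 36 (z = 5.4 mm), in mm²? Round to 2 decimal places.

282.84 mm²

At z = 5.4 mm: the r=10 cylinder contributes a regular 8-gon of circumradius 10 (area = (8/2)·10.000²·sin(360°/8) = 282.84 mm²); the r=10 cylinder at (15, 14.5) gives a regular 8-gon of circumradius 10 (constant along its height) (area = (8/2)·10.000²·sin(360°/8) = 282.84 mm²); After the difference (first − rest): starting from the r=10 cylinder (282.84 mm²), the r=10 cylinder at (15, 14.5) misses the remaining region (no effect) — area = 282.84 mm². Overall, the cross-section is a single solid region. Net area = 282.84 mm².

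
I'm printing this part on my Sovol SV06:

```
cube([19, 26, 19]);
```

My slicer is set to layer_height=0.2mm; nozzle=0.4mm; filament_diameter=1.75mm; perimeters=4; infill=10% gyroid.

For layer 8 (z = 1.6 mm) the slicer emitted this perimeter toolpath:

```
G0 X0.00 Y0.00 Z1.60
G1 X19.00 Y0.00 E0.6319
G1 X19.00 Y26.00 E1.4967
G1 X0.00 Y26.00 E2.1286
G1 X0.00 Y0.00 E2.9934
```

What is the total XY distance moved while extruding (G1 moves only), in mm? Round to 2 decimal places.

Sum the Euclidean lengths of each G1 segment: total = 90.00 mm.

90.00 mm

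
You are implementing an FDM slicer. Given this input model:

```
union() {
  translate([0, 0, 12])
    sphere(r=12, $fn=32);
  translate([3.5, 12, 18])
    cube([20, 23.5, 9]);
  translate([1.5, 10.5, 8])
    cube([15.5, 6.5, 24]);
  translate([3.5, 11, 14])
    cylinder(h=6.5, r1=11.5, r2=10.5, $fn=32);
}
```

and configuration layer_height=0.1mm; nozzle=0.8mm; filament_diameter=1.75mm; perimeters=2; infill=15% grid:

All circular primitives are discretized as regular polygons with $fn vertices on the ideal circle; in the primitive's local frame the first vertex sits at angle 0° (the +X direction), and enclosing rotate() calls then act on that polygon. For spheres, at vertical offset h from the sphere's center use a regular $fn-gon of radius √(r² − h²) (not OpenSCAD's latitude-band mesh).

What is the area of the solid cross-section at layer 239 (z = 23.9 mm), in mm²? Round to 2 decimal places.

510.71 mm²

At z = 23.9 mm: the sphere: section is a regular 32-gon, circumradius = √(r²−h²) = √(12²−11.9²) = 1.546 (area = (32/2)·1.546²·sin(360°/32) = 7.46 mm²); the cube at (3.5, 12) is present — its section is the full 20×23.5 rectangle (area 470.00 mm²); the cube at (1.5, 10.5) is present — its section is the full 15.5×6.5 rectangle (area 100.75 mm²); the cone at (3.5, 11) is absent (z outside [14, 20.5]); Merging all regions: the regions partially overlap — summed areas 578.21 mm² minus the doubly-counted overlap 67.50 mm² gives 510.71 mm² — area = 510.71 mm². Overall, the cross-section has 2 separate islands. Net area = 510.71 mm².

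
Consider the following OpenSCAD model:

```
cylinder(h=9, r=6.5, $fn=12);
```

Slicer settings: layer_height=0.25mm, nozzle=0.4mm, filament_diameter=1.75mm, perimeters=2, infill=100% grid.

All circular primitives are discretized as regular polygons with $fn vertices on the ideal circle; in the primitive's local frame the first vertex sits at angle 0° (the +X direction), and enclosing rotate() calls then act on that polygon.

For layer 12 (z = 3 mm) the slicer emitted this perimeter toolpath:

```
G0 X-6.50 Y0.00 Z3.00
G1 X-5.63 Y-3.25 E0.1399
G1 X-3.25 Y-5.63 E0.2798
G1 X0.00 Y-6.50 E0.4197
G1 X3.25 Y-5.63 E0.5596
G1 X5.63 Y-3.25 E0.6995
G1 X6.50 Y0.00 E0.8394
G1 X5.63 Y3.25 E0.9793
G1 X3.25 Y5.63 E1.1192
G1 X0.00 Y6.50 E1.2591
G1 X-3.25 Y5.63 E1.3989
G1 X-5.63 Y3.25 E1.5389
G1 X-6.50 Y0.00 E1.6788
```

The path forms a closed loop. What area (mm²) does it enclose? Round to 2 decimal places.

126.77 mm²

Apply the shoelace formula to the sequence of (X, Y) vertices; enclosed area = 126.77 mm².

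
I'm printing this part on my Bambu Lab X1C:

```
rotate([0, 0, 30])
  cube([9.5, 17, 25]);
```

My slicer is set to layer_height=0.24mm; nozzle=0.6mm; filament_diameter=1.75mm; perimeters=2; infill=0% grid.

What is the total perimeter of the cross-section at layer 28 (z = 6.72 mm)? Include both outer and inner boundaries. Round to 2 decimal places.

53.00 mm

At z = 6.72 mm: the 9.5×17 cube contributes its full rectangle (perimeter 53.00 mm); (whole slice rotated 30° about Z — lengths, areas and connectivity unchanged). Overall, the cross-section is a single solid region. Total boundary length (outer) = 53.00 mm.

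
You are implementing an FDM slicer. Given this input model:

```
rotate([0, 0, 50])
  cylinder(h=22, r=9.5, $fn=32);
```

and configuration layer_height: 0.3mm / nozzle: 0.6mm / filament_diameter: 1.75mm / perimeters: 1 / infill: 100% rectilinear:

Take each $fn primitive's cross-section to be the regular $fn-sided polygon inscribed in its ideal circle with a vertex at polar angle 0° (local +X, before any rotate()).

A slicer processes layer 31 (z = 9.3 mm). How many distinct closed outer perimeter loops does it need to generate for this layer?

At z = 9.3 mm: the cylinder: section is a regular 32-gon, circumradius r=9.5; (whole slice rotated 50° about Z — lengths, areas and connectivity unchanged). The result has 1 disconnected region.

1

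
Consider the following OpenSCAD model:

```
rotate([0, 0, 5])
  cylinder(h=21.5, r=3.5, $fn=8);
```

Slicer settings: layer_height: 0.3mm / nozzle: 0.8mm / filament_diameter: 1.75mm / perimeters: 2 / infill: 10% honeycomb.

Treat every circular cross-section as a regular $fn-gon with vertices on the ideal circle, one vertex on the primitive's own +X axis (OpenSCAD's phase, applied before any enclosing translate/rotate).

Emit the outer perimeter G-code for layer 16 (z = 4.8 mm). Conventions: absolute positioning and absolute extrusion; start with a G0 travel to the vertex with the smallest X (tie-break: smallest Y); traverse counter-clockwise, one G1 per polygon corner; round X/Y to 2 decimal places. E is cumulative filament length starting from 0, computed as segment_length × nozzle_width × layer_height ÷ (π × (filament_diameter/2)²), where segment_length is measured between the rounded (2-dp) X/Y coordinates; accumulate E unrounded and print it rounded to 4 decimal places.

G0 X-3.49 Y-0.31 Z4.80
G1 X-2.25 Y-2.68 E0.2669
G1 X0.31 Y-3.49 E0.5348
G1 X2.68 Y-2.25 E0.8017
G1 X3.49 Y0.31 E1.0696
G1 X2.25 Y2.68 E1.3365
G1 X-0.31 Y3.49 E1.6044
G1 X-2.68 Y2.25 E1.8713
G1 X-3.49 Y-0.31 E2.1392

At z = 4.8 mm: the r=3.5 cylinder gives a regular 8-gon of circumradius 3.5 (constant along its height); (whole slice rotated 5° about Z — lengths, areas and connectivity unchanged). The outline is a single polygon with 8 vertices. Extrusion per mm of travel: 0.8 × 0.3 / (π × 0.875²) = 0.099780. Accumulating E over each segment gives final E = 2.1392.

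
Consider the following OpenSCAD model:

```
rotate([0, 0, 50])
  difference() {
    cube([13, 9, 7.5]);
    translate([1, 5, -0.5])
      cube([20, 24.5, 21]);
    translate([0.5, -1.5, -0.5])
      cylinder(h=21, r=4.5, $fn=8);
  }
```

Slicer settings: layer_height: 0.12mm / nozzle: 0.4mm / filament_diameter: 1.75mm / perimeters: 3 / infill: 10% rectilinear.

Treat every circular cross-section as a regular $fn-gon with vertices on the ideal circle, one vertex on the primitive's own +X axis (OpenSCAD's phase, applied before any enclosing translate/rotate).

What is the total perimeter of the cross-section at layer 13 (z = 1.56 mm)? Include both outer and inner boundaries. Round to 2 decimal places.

42.63 mm

At z = 1.56 mm: the cube (footprint 13×9) is included at this height (perimeter 44.00 mm); the cube at (1, 5) is present — its section is the full 20×24.5 rectangle (perimeter 89.00 mm); the r=4.5 cylinder at (0.5, -1.5) contributes a regular 8-gon of circumradius 4.5 (perimeter = 2·8·4.500·sin(180°/8) = 27.55 mm); Taking the first minus the rest: starting from the 13×9 cube, the 20×24.5 cube at (1, 5) partially overlaps it — only the 48.00 mm² overlap (of its 490.00 mm²) is removed, clipping the outline; the r=4.5 cylinder at (0.5, -1.5) partially overlaps it — only the 9.48 mm² overlap (of its 57.28 mm²) is removed, clipping the outline — boundary = 42.63 mm; (rotated 50° about Z; rotation is an isometry so areas/perimeters/island counts are preserved). Overall, the cross-section is a single solid region. Total boundary length (outer) = 42.63 mm.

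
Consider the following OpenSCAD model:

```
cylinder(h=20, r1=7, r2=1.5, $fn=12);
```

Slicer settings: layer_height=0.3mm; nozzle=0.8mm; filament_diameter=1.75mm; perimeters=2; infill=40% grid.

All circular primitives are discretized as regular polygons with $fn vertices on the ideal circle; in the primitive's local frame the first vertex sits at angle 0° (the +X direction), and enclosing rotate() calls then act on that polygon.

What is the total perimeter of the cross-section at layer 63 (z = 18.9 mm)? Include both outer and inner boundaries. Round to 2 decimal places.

At z = 18.9 mm: the cone: at t=0.945 of its height the radius interpolates to r₁+(r₂−r₁)t = 1.803, giving a regular 12-gon of that circumradius (perimeter = 2·12·1.803·sin(180°/12) = 11.20 mm). Overall, the cross-section is a single solid region. Total boundary length (outer) = 11.20 mm.

11.20 mm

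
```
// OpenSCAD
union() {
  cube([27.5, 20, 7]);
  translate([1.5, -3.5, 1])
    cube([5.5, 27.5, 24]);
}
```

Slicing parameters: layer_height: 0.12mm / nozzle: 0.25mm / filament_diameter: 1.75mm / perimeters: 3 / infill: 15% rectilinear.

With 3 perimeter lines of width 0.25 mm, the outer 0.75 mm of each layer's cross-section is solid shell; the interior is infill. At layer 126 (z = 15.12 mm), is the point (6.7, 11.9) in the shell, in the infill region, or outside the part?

At z = 15.12 mm: the cube is not intersected at this z (z outside [0, 7]); the 5.5×27.5 cube at (1.5, -3.5) contributes its full rectangle; Combining (union): only the 5.5×27.5 cube at (1.5, -3.5) is present, so the union is just that shape — 1 connected region. Overall, the cross-section is a single solid region. The nearest boundary edge runs (7.00, -3.50)→(7.00, 24.00); distance from the point to it = 0.30 mm. The point is inside the cross-section, 0.30 mm from the nearest boundary — within the 0.75 mm shell band (3 × 0.25).

shell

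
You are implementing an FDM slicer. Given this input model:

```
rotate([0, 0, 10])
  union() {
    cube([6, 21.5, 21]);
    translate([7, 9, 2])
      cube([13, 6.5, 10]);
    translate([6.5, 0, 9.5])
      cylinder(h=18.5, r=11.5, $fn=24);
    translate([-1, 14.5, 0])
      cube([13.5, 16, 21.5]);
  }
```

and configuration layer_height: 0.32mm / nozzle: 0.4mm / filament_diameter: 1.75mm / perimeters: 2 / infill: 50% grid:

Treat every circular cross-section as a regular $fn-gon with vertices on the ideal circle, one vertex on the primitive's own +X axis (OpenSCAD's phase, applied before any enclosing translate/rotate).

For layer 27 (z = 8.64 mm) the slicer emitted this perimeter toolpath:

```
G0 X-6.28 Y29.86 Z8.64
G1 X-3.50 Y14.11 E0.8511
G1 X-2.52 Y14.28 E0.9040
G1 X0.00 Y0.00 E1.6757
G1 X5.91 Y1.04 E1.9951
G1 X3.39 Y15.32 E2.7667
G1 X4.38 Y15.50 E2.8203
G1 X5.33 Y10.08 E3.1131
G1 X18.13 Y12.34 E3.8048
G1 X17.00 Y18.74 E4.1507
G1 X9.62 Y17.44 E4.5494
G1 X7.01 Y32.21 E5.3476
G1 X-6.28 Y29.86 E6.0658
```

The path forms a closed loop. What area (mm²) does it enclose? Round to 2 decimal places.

Apply the shoelace formula to the sequence of (X, Y) vertices; enclosed area = 381.94 mm².

381.94 mm²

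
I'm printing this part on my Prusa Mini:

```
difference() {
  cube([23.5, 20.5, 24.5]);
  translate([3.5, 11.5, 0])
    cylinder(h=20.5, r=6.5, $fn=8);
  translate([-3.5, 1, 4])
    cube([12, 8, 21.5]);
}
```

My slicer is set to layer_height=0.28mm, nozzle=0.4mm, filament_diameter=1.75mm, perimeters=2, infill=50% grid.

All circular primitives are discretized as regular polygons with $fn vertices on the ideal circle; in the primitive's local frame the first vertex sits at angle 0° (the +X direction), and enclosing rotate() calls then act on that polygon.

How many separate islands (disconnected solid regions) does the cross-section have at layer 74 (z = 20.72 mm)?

At z = 20.72 mm: the cube (footprint 23.5×20.5) is included at this height; the cylinder at (3.5, 11.5) is not intersected at this z (z outside [0, 20.5]); the cube at (-3.5, 1) is present — its section is the full 12×8 rectangle; Subtracting the remaining from the first: starting from the 23.5×20.5 cube, the 12×8 cube at (-3.5, 1) partially overlaps it — only the 68.00 mm² overlap (of its 96.00 mm²) is removed, clipping the outline — 1 connected region. Overall, the cross-section is a single solid region. Island count = 1.

1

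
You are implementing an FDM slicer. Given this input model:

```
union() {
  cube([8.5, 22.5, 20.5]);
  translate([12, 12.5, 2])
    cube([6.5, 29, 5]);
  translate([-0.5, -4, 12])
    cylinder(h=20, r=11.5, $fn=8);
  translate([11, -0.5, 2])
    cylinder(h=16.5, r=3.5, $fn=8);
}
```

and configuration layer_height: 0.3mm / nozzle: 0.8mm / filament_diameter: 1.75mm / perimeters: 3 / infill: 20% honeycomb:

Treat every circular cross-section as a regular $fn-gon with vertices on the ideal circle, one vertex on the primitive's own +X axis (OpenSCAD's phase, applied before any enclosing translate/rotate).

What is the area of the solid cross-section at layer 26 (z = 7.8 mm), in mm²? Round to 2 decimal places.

225.14 mm²

At z = 7.8 mm: the cube (footprint 8.5×22.5) is included at this height (area 191.25 mm²); the cube at (12, 12.5) is absent (z outside [2, 7]); the cylinder at (-0.5, -4) does not reach this height (z outside [12, 32]); the r=3.5 cylinder at (11, -0.5) gives a regular 8-gon of circumradius 3.5 (constant along its height) (area = (8/2)·3.500²·sin(360°/8) = 34.65 mm²); Taking the union: the regions partially overlap — summed areas 225.90 mm² minus the doubly-counted overlap 0.76 mm² gives 225.14 mm² — area = 225.14 mm². Overall, the cross-section is a single solid region. Net area = 225.14 mm².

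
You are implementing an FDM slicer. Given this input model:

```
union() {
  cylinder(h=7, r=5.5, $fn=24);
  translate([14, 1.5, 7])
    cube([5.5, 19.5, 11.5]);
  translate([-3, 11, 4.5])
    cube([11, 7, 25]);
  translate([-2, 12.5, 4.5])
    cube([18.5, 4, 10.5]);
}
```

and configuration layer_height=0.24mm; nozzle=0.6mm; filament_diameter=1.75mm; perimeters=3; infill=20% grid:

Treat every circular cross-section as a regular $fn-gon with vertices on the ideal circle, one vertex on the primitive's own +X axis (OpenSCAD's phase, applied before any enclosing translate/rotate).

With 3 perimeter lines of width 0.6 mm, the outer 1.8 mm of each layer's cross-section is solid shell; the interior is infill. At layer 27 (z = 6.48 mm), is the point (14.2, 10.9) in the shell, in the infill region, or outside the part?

outside

At z = 6.48 mm: the r=5.5 cylinder gives a regular 24-gon of circumradius 5.5 (constant along its height); the cube at (14, 1.5) does not reach this height (z outside [7, 18.5]); the cube at (-3, 11) (footprint 11×7) is included at this height; the cube at (-2, 12.5) is present — its section is the full 18.5×4 rectangle; Taking the union: the regions partially overlap (shared area 40.00 mm²), so overlapping operands fuse into one piece — 2 connected regions. Overall, the cross-section has 2 separate islands. The nearest boundary edge runs (16.50, 12.50)→(8.00, 12.50); distance from the point to it = 1.60 mm. The point is not inside any of the regions above, so it lies outside the cross-section (1.60 mm from the nearest boundary).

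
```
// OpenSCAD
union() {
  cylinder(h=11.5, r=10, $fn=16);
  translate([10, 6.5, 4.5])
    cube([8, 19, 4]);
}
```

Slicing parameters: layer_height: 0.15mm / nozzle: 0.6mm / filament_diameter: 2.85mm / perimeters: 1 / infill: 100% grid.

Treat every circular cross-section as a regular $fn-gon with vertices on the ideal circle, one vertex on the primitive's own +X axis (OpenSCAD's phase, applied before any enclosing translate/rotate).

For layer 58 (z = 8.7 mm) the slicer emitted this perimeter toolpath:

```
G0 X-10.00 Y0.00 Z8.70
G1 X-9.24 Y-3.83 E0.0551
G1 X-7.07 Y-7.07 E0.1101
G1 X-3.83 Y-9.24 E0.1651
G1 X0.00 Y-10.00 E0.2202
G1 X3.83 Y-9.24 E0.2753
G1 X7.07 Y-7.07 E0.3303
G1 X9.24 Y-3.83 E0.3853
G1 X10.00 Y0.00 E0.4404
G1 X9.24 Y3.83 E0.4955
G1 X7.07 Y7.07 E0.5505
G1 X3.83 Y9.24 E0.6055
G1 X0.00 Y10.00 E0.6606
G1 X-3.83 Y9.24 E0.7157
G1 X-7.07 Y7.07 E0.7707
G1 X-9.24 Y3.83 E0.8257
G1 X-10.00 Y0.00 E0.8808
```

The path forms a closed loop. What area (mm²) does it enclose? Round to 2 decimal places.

306.19 mm²

Apply the shoelace formula to the sequence of (X, Y) vertices; enclosed area = 306.19 mm².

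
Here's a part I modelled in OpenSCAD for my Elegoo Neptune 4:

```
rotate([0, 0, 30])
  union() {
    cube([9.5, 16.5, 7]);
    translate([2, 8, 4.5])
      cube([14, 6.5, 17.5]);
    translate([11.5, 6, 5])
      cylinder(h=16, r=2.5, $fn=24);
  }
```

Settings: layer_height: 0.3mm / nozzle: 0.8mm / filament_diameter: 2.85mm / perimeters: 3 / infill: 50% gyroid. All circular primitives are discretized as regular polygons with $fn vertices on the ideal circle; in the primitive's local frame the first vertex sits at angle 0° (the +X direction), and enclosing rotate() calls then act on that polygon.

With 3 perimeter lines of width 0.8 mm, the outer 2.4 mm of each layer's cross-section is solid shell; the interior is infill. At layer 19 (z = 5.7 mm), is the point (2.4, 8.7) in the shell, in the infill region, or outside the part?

At z = 5.7 mm: the 9.5×16.5 cube contributes its full rectangle; the 14×6.5 cube at (2, 8) contributes its full rectangle; the r=2.5 cylinder at (11.5, 6) contributes a regular 24-gon of circumradius 2.5; Merging all regions: the regions partially overlap (shared area 50.70 mm²), so overlapping operands fuse into one piece — 1 connected region with 1 hole; (rotated 30° about Z; rotation is an isometry so areas/perimeters/island counts are preserved). Overall, the cross-section is one region with 1 hole. Undo the 30° rotation: the query point maps to (6.428, 6.334) in the un-rotated model frame. The nearest boundary edge runs (9.50, 8.00)→(9.50, 7.47); distance from the point to it = 3.27 mm. The point is inside the cross-section and 3.27 mm from the nearest boundary — more than the 2.4 mm shell width (3 × 0.8), so it's in the infill interior.

infill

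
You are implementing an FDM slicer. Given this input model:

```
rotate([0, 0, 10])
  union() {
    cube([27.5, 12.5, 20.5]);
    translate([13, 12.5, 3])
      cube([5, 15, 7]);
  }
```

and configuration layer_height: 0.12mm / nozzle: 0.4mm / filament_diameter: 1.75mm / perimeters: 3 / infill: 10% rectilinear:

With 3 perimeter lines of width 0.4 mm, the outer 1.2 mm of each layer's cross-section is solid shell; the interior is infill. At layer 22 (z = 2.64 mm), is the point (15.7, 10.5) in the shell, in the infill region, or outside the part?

At z = 2.64 mm: the cube (footprint 27.5×12.5) is included at this height; the cube at (13, 12.5) is not intersected at this z (z outside [3, 10]); Merging all regions: only the 27.5×12.5 cube is present, so the union is just that shape — 1 connected region; (whole slice rotated 10° about Z — lengths, areas and connectivity unchanged). Overall, the cross-section is a single solid region. Undo the 10° rotation: the query point maps to (17.285, 7.614) in the un-rotated model frame. The nearest boundary edge runs (27.50, 12.50)→(0.00, 12.50); distance from the point to it = 4.89 mm. The point is inside the cross-section and 4.89 mm from the nearest boundary — more than the 1.2 mm shell width (3 × 0.4), so it's in the infill interior.

infill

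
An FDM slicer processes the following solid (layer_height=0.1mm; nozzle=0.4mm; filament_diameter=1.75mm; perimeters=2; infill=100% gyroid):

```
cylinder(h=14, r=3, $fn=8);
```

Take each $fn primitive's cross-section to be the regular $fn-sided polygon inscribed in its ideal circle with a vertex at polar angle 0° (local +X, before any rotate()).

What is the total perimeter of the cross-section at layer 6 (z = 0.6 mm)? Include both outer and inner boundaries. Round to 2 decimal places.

18.37 mm

At z = 0.6 mm: the r=3 cylinder contributes a regular 8-gon of circumradius 3 (perimeter = 2·8·3.000·sin(180°/8) = 18.37 mm). Overall, the cross-section is a single solid region. Total boundary length (outer) = 18.37 mm.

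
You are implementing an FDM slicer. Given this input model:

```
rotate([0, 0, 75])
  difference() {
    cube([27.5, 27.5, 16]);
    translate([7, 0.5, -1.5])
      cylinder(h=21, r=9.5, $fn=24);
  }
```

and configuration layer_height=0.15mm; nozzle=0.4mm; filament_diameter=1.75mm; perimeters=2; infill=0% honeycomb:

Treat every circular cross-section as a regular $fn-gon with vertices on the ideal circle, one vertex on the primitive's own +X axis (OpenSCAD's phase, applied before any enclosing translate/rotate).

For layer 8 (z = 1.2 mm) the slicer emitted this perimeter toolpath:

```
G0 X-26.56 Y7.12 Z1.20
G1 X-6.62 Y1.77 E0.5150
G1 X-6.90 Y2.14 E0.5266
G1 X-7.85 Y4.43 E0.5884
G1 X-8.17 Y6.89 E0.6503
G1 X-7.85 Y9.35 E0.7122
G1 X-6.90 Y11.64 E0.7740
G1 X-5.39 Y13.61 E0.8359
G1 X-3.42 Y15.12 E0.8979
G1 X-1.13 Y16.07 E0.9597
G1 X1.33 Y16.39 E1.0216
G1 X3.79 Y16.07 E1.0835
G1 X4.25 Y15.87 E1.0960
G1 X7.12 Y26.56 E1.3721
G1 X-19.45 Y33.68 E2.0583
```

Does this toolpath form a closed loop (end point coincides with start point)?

Start point (G0): (-26.56, 7.12). End point (last G1): the path does not return to the start — open.

no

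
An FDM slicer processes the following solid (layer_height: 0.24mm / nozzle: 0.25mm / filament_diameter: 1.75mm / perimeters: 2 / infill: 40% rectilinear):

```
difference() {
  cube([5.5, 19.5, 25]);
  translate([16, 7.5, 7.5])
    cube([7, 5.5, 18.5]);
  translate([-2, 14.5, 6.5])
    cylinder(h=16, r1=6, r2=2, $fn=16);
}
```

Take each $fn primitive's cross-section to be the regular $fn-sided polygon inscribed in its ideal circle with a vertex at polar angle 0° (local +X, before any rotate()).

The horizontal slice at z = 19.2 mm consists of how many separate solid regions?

1

At z = 19.2 mm: the cube (footprint 5.5×19.5) is included at this height; the cube at (16, 7.5) (footprint 7×5.5) is included at this height; the cone at (-2, 14.5) (r1=6→r2=2) has section circumradius 2.825 here — a regular 16-gon; Taking the first minus the rest: starting from the 5.5×19.5 cube, the 7×5.5 cube at (16, 7.5) misses the remaining region (no effect); the cone at (-2, 14.5) partially overlaps it — only the 2.11 mm² overlap (of its 24.43 mm²) is removed, clipping the outline — 1 connected region. The result has 1 disconnected region.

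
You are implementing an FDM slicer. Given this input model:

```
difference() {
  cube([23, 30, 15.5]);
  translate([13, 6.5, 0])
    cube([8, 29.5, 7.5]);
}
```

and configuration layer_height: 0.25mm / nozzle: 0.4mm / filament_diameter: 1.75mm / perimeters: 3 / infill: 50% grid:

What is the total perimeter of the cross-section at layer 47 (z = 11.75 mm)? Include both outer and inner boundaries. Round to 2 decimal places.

106.00 mm

At z = 11.75 mm: the 23×30 cube contributes its full rectangle (perimeter 106.00 mm); the cube at (13, 6.5) is absent (z outside [0, 7.5]); Taking the first minus the rest: none of the subtracted shapes is present at this height, so the 23×30 cube is unchanged — boundary = 106.00 mm. Overall, the cross-section is a single solid region. Total boundary length (outer) = 106.00 mm.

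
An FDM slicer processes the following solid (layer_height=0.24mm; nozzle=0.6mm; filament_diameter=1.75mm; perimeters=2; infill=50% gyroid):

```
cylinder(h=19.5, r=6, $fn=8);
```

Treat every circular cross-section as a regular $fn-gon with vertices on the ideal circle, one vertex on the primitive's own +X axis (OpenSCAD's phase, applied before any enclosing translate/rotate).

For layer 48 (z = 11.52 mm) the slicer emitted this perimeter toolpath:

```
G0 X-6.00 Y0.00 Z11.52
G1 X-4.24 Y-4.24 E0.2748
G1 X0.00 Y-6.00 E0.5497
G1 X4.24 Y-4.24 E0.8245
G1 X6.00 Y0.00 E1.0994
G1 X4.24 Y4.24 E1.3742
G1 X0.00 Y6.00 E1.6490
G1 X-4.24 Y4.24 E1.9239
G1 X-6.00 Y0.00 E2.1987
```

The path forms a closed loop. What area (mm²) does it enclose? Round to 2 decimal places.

101.76 mm²

Apply the shoelace formula to the sequence of (X, Y) vertices; enclosed area = 101.76 mm².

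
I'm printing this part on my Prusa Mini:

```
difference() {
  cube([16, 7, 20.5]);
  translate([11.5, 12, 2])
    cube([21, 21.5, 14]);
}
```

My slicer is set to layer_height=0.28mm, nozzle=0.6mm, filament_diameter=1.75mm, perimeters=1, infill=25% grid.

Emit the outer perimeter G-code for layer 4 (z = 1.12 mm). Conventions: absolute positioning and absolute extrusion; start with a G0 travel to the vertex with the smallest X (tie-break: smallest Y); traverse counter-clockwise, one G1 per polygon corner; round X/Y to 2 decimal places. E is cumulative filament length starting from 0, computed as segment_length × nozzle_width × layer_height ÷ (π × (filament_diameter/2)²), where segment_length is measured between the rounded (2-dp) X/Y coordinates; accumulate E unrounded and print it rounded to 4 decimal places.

G0 X0.00 Y0.00 Z1.12
G1 X16.00 Y0.00 E1.1175
G1 X16.00 Y7.00 E1.6065
G1 X0.00 Y7.00 E2.7240
G1 X0.00 Y0.00 E3.2129

At z = 1.12 mm: the cube (footprint 16×7) is included at this height; the cube at (11.5, 12) is absent (z outside [2, 16]); Subtracting the remaining from the first: none of the subtracted shapes is present at this height, so the 16×7 cube is unchanged — 1 connected region. The outline is a single polygon with 4 vertices. Extrusion per mm of travel: 0.6 × 0.28 / (π × 0.875²) = 0.069846. Accumulating E over each segment gives final E = 3.2129.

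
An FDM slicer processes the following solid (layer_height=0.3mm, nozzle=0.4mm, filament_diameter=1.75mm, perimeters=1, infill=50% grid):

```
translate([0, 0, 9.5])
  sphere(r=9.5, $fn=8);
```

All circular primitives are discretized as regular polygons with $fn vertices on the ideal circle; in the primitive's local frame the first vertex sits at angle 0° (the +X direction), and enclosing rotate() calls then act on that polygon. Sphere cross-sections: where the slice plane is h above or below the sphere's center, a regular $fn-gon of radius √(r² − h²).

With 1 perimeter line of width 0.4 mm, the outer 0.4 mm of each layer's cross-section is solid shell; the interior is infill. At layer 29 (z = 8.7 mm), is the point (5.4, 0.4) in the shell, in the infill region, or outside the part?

infill

At z = 8.7 mm: the r=9.5 sphere slices to a regular 8-gon of circumradius 9.466 (√(r²−h²) with h=0.8 from center). Overall, the cross-section is a single solid region. The nearest boundary edge runs (9.47, 0.00)→(6.69, 6.69); distance from the point to it = 3.60 mm. The point is inside the cross-section and 3.60 mm from the nearest boundary — more than the 0.4 mm shell width (1 × 0.4), so it's in the infill interior.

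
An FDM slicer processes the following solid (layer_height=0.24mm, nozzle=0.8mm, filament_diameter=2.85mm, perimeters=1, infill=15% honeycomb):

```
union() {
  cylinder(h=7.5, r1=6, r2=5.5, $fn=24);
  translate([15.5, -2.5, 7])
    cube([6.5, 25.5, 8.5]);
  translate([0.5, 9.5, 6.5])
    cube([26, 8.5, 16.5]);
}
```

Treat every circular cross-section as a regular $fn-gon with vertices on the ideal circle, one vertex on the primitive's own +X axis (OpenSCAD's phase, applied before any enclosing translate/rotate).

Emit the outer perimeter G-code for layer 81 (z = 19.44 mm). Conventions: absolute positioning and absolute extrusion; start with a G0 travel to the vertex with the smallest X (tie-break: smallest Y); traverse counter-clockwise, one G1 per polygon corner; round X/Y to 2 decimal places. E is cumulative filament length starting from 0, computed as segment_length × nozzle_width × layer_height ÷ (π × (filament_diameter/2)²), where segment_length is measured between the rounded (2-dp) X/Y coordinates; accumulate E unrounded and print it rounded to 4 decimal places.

At z = 19.44 mm: the cone does not reach this height (z outside [0, 7.5]); the cube at (15.5, -2.5) does not reach this height (z outside [7, 15.5]); the cube at (0.5, 9.5) (footprint 26×8.5) is included at this height; Combining (union): only the 26×8.5 cube at (0.5, 9.5) is present, so the union is just that shape — 1 connected region. The outline is a single polygon with 4 vertices. Extrusion per mm of travel: 0.8 × 0.24 / (π × 1.425²) = 0.030097. Accumulating E over each segment gives final E = 2.0767.

G0 X0.50 Y9.50 Z19.44
G1 X26.50 Y9.50 E0.7825
G1 X26.50 Y18.00 E1.0383
G1 X0.50 Y18.00 E1.8209
G1 X0.50 Y9.50 E2.0767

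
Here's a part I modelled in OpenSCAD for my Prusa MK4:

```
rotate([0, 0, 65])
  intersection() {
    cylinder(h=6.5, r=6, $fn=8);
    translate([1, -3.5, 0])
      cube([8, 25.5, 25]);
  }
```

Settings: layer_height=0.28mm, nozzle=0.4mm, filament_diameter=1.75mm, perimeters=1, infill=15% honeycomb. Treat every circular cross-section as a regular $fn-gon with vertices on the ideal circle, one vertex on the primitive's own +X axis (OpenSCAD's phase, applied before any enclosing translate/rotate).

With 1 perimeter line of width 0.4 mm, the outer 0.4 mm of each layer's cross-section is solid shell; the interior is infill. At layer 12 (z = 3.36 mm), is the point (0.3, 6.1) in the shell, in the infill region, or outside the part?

outside

At z = 3.36 mm: the cylinder: section is a regular 8-gon, circumradius r=6; the 8×25.5 cube at (1, -3.5) contributes its full rectangle; Taking the intersection: the 8×25.5 cube at (1, -3.5) partially overlaps the r=6 cylinder; clipping to the common part keeps 34.63 mm² — 1 connected region; (rotated 65° about Z; rotation is an isometry so areas/perimeters/island counts are preserved). Overall, the cross-section is a single solid region. Undo the 65° rotation: the query point maps to (5.655, 2.306) in the un-rotated model frame. The nearest boundary edge runs (4.24, 4.24)→(6.00, 0.00); distance from the point to it = 0.56 mm. The point is not inside any of the regions above, so it lies outside the cross-section (0.56 mm from the nearest boundary).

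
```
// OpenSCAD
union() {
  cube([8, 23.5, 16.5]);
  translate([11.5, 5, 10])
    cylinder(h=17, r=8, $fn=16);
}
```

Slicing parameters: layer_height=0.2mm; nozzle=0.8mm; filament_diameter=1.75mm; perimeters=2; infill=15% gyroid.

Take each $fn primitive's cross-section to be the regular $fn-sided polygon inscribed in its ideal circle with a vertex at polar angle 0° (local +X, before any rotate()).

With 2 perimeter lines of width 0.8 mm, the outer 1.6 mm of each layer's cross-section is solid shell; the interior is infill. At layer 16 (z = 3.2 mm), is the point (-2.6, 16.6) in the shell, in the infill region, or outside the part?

outside

At z = 3.2 mm: the cube (footprint 8×23.5) is included at this height; the cylinder at (11.5, 5) does not reach this height (z outside [10, 27]); Taking the union: only the 8×23.5 cube is present, so the union is just that shape — 1 connected region. Overall, the cross-section is a single solid region. The nearest boundary edge runs (0.00, 23.50)→(0.00, 0.00); distance from the point to it = 2.60 mm. The point is not inside any of the regions above, so it lies outside the cross-section (2.60 mm from the nearest boundary).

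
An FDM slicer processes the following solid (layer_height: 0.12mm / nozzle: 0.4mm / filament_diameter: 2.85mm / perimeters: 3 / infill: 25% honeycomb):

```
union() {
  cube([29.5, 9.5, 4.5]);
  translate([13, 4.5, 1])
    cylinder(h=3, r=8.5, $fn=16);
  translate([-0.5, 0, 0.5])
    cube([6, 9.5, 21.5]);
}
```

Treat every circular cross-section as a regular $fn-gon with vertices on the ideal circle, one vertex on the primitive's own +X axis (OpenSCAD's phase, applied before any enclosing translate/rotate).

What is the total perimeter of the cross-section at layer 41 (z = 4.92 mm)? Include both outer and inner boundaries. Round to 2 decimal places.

31.00 mm

At z = 4.92 mm: the cube is not intersected at this z (z outside [0, 4.5]); the cylinder at (13, 4.5) is not intersected at this z (z outside [1, 4]); the 6×9.5 cube at (-0.5, 0) contributes its full rectangle (perimeter 31.00 mm); Merging all regions: only the 6×9.5 cube at (-0.5, 0) is present, so the union is just that shape — boundary = 31.00 mm. Overall, the cross-section is a single solid region. Total boundary length (outer) = 31.00 mm.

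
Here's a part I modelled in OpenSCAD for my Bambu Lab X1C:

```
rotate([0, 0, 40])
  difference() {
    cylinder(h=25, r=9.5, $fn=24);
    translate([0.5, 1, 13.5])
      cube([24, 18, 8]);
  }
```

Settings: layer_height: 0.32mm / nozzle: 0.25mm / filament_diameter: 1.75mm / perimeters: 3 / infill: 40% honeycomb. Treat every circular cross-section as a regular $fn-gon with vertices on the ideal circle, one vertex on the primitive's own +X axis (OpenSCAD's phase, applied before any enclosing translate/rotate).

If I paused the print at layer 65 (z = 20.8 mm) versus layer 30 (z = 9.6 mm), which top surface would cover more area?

Layer 65 (z = 20.8): the cylinder: section is a regular 24-gon, circumradius r=9.5 (area = (24/2)·9.500²·sin(360°/24) = 280.30 mm²); the cube at (0.5, 1) is present — its section is the full 24×18 rectangle (area 432.00 mm²); Taking the first minus the rest: starting from the r=9.5 cylinder (280.30 mm²), the 24×18 cube at (0.5, 1) partially overlaps it — only the 56.41 mm² overlap (of its 432.00 mm²) is removed, clipping the outline — area = 223.89 mm²; (whole slice rotated 40° about Z — lengths, areas and connectivity unchanged). So its area = 223.89 mm². Layer 30 (z = 9.6): the r=9.5 cylinder contributes a regular 24-gon of circumradius 9.5 (area = (24/2)·9.500²·sin(360°/24) = 280.30 mm²); the cube at (0.5, 1) is absent (z outside [13.5, 21.5]); After the difference (first − rest): none of the subtracted shapes is present at this height, so the r=9.5 cylinder is unchanged — area = 280.30 mm²; (rotated 40° about Z; rotation is an isometry so areas/perimeters/island counts are preserved). So its area = 280.30 mm². Layer 30 is larger (280.30 vs 223.89 mm²).

layer 30 (z = 9.6 mm)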